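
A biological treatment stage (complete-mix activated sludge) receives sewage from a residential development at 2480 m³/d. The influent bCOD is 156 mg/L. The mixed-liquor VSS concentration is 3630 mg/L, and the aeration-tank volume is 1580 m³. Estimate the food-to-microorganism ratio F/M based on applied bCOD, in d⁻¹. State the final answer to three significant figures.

F/M ≈ 0.0675 d⁻¹

F/M = applied load / biomass = Q·S₀/(V·X) = 2480 × 156 / (1580 × 3630) = 0.06745 d⁻¹.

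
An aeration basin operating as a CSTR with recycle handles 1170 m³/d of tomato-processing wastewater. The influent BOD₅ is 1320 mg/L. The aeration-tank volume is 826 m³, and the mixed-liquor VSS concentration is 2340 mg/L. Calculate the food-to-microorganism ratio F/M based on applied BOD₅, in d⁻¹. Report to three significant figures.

F/M ≈ 0.799 d⁻¹

F/M = Q·S₀ / (V·X) = 1170 × 1320 / (826.0 × 2340) = 0.7990 g BOD₅·(g VSS·d)⁻¹.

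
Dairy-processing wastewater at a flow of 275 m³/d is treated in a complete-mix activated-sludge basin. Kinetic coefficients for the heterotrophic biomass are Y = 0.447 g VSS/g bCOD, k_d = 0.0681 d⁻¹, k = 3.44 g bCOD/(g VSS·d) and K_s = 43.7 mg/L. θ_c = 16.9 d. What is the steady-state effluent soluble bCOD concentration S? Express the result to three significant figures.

S ≈ 3.94 mg/L

From the Monod/SRT balance for a CMAS, S = K_s·(1+k_d θ_c)/[θ_c·(Y k − k_d) − 1] = 43.7 × (1 + 0.0681 × 16.9) / [16.9 × (0.447 × 3.44 − 0.0681) − 1] = 93.99 / 23.84 = 3.943 mg/L.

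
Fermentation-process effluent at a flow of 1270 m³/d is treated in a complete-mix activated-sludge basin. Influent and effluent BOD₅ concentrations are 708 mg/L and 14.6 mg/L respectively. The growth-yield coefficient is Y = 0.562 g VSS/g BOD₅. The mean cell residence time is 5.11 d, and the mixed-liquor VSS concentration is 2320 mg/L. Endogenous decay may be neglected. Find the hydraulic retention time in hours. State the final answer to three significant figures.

Biomass mass balance (decay neglected): V·X = Y·Q·(S₀ − S)·θ_c, so V = 0.562 × 1270 × (708 − 14.6) × 5.11 / 2320 = 1090 m³.
HRT = V/Q = 1090 m³ / 1270 m³·d⁻¹ = 0.8583 d × 24 = 20.60 h.

τ ≈ 20.6 h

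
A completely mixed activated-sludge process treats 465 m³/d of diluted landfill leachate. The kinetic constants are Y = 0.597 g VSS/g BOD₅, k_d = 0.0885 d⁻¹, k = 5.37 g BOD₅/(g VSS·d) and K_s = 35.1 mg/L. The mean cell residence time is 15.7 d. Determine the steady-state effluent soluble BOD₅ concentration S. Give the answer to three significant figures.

From the Monod/SRT balance for a CMAS, S = K_s·(1+k_d θ_c)/[θ_c·(Y k − k_d) − 1] = 35.1 × (1 + 0.0885 × 15.7) / [15.7 × (0.597 × 5.37 − 0.0885) − 1] = 83.87 / 47.94 = 1.749 mg/L.

S ≈ 1.75 mg/L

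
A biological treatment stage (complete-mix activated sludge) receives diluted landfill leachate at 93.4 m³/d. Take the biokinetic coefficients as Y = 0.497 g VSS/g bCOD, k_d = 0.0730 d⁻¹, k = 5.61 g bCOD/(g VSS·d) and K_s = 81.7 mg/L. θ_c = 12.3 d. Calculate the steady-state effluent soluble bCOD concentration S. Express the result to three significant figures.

For a completely mixed reactor with recycle the Lawrence–McCarty relation gives S = K_s·(1 + k_d·θ_c) / [θ_c·(Y·k − k_d) − 1] = 81.7 × (1 + 0.0730 × 12.3) / [12.3 × (0.497 × 5.61 − 0.0730) − 1] = 155.1 / 32.40 = 4.786 mg/L.

S ≈ 4.79 mg/L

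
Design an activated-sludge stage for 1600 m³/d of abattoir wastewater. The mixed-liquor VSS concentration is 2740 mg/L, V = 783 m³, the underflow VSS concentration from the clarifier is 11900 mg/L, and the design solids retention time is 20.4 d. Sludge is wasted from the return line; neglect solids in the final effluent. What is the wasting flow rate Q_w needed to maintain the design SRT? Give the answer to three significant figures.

Q_w ≈ 8.84 m³/d

θ_c = V·X/(Q_w·X_r) when wasting from the recycle, so Q_w = V·X/(θ_c·X_r) = 783.0 × 2740 / (20.4 × 11900) = 8.838 m³/d.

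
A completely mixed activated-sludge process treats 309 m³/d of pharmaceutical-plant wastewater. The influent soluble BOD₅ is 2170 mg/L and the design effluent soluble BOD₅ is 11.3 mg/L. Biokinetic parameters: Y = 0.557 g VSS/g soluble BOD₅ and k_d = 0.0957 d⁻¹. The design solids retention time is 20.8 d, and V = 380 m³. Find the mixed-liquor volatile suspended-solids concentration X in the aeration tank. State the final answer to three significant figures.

X = Y·Q·ΔS·θ_c / [V·(1 + k_d θ_c)] = 0.557 × 309 × (2170 − 11.3) × 20.8 / [380 × (1 + 0.0957 × 20.8)] = 6800 mg/L.

X ≈ 6800 mg/L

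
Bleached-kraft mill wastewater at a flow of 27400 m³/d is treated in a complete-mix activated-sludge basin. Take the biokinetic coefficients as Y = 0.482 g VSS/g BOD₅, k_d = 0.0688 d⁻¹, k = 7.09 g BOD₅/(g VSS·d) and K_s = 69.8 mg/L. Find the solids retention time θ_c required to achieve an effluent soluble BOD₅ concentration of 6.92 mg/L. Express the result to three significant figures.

At the target effluent, Y k S/(K_s+S) = 0.482×7.09×6.92/76.72 = 0.3082 d⁻¹.
1/θ_c = 0.3082 − 0.0688 = 0.2394 d⁻¹, so θ_c = 4.176 d.

θ_c ≈ 4.18 d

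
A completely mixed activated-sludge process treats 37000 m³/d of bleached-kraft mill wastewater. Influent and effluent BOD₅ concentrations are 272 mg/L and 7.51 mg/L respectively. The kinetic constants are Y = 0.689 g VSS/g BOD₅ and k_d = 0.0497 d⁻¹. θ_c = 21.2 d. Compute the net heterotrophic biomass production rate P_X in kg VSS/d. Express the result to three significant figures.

P_X ≈ 3280 kg VSS/d

The observed yield is Y_obs = Y/(1 + k_d·θ_c) = 0.689 / (1 + 0.0497 × 21.2) = 0.689 / 2.054 = 0.3355 g VSS per g BOD₅ removed.
Mass of BOD₅ removed per day: Q(S₀ − S) = 37000 × 264.5 g/m³ = 9786 kg/d.
Biomass produced: P_X = Y_obs·Q·ΔS = 0.3355 × 9786 ≈ 3283 kg VSS/d.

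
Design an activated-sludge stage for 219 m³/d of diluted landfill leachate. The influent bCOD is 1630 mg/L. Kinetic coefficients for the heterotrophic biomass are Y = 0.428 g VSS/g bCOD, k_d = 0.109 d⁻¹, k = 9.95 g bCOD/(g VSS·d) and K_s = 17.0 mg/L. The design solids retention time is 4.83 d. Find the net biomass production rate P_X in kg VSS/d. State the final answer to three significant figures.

P_X ≈ 100 kg VSS/d

From the Monod/SRT balance for a CMAS, S = K_s·(1+k_d θ_c)/[θ_c·(Y k − k_d) − 1] = 17.0 × (1 + 0.109 × 4.83) / [4.83 × (0.428 × 9.95 − 0.109) − 1] = 25.95 / 19.04 = 1.363 mg/L.
Y_obs = Y / (1 + k_d θ_c) = 0.428 / (1 + 0.109 × 4.83) = 0.428 / 1.526 = 0.2804.
Q·(S₀ − S) = 219 × (1630 − 1.36) × 10⁻³ = 356.7 kg/d removed.
Net biomass production P_X = Y_obs × Q·(S₀ − S) = 0.2804 × 356.7 = 100.0 kg VSS/d.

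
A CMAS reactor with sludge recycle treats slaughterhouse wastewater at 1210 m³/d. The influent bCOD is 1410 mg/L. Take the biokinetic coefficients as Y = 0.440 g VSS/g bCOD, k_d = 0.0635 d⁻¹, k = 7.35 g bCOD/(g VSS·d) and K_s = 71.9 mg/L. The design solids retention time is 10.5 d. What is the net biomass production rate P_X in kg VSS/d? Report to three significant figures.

P_X ≈ 449 kg VSS/d

Effluent substrate depends only on kinetics and SRT: S = K_s(1 + k_d θ_c) / [θ_c(Yk − k_d) − 1] = 71.9 × (1 + 0.0635 × 10.5) / [10.5 × (0.440 × 7.35 − 0.0635) − 1] = 119.8 / 32.29 = 3.711 mg/L.
The observed yield is Y_obs = Y/(1 + k_d·θ_c) = 0.440 / (1 + 0.0635 × 10.5) = 0.440 / 1.667 = 0.2640 g VSS per g bCOD removed.
Q·(S₀ − S) = 1210 × (1410 − 3.71) × 10⁻³ = 1702 kg/d removed.
P_X = Y_obs · Q(S₀ − S) = 0.2640 × 1702 = 449.2 kg VSS/d.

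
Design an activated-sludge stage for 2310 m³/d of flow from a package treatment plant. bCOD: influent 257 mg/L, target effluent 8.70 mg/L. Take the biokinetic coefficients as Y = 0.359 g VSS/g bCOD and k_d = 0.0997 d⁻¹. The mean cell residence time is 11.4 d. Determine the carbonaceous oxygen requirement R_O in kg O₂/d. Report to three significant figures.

R_O ≈ 437 kg O₂/d

Correct the yield for decay: Y_obs = Y/(1 + k_d θ_c) = 0.359 / (1 + 0.0997 × 11.4) = 0.359 / 2.137 = 0.1680.
Q·(S₀ − S) = 2310 × (257 − 8.70) × 10⁻³ = 573.6 kg/d removed.
P_X = Y_obs·Q·(S₀ − S) = 0.1680 × 573.6 = 96.37 kg VSS/d.
R_O = Q·(S₀ − S) − 1.42·P_X = 573.6 − 1.42 × 96.37 = 436.7 kg O₂/d.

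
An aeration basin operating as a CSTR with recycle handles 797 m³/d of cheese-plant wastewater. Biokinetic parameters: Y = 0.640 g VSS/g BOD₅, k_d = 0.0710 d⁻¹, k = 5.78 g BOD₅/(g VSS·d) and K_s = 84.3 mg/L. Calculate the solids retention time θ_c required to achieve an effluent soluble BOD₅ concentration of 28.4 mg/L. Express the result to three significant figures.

At the target effluent, Y k S/(K_s+S) = 0.640×5.78×28.4/112.7 = 0.9322 d⁻¹.
1/θ_c = 0.9322 − 0.0710 = 0.8612 d⁻¹, so θ_c = 1.161 d.

θ_c ≈ 1.16 d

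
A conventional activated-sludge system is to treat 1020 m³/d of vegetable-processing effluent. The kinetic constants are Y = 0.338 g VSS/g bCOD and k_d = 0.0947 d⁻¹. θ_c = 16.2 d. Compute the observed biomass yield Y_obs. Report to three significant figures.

Correct the yield for decay: Y_obs = Y/(1 + k_d θ_c) = 0.338 / (1 + 0.0947 × 16.2) = 0.338 / 2.534 = 0.1334.

Y_obs ≈ 0.133 g VSS/g bCOD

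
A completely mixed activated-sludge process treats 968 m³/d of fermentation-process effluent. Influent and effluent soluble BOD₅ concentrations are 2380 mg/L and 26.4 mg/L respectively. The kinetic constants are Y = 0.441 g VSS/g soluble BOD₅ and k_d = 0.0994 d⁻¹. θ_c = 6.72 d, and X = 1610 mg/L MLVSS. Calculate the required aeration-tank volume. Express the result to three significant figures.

Steady-state biomass mass balance: V·X·(1 + k_d·θ_c) = Y·Q·(S₀ − S)·θ_c, so V = 0.441 × 968 × (2380 − 26.4) × 6.72 / [1610 × (1 + 0.0994 × 6.72)] = 6.75×10^6 / 2685 = 2514 m³.

V ≈ 2510 m³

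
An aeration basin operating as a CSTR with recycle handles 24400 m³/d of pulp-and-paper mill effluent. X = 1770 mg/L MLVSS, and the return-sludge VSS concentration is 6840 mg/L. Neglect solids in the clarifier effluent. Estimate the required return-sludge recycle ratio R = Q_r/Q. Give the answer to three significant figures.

R ≈ 0.349

R = Q_r/Q = X/(X_r − X) = 1770 / (6840 − 1770) = 0.3491.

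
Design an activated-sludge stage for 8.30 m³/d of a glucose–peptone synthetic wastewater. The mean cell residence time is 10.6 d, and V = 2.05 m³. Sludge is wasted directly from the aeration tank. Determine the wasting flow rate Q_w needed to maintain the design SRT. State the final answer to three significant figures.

Q_w ≈ 0.193 m³/d

Wasting from the aeration tank: Q_w = V / θ_c = 2.050 / 10.6 = 0.1934 m³/d.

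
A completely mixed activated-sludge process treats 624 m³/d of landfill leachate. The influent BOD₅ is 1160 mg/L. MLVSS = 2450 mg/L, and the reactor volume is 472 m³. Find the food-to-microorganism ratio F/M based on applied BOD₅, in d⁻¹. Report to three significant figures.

F/M ≈ 0.626 d⁻¹

F/M = applied load / biomass = Q·S₀/(V·X) = 624 × 1160 / (472.0 × 2450) = 0.6259 d⁻¹.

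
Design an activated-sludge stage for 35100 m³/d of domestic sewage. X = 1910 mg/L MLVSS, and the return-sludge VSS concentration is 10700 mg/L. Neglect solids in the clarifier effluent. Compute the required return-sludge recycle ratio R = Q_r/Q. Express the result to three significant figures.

R ≈ 0.217

Solids balance on the clarifier gives (1+R)X = R·X_r, so R = X/(X_r − X) = 1910 / (10700 − 1910) = 0.2173.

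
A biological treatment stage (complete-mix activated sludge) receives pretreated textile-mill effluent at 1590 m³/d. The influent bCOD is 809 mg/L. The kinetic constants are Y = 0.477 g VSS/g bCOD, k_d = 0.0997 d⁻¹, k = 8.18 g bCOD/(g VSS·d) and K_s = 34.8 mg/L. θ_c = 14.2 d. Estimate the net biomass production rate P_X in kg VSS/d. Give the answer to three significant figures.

From the Monod/SRT balance for a CMAS, S = K_s·(1+k_d θ_c)/[θ_c·(Y k − k_d) − 1] = 34.8 × (1 + 0.0997 × 14.2) / [14.2 × (0.477 × 8.18 − 0.0997) − 1] = 84.07 / 52.99 = 1.586 mg/L.
Observed yield with endogenous decay: Y_obs = Y / (1 + k_d·θ_c) = 0.477 / (1 + 0.0997 × 14.2) = 0.477 / 2.416 = 0.1975 g VSS/g bCOD.
Q·(S₀ − S) = 1590 × (809 − 1.59) × 10⁻³ = 1284 kg/d removed.
So the net sludge growth is P_X = 0.1975 × 1284 = 253.5 kg VSS/d.

P_X ≈ 253 kg VSS/d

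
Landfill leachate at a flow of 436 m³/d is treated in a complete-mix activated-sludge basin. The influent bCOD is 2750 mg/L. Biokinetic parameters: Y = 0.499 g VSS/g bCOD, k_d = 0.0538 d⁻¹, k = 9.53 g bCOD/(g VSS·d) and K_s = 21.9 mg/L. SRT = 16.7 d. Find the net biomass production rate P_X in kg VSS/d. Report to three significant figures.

P_X ≈ 315 kg VSS/d

For a completely mixed reactor with recycle the Lawrence–McCarty relation gives S = K_s·(1 + k_d·θ_c) / [θ_c·(Y·k − k_d) − 1] = 21.9 × (1 + 0.0538 × 16.7) / [16.7 × (0.499 × 9.53 − 0.0538) − 1] = 41.58 / 77.52 = 0.5363 mg/L.
Correct the yield for decay: Y_obs = Y/(1 + k_d θ_c) = 0.499 / (1 + 0.0538 × 16.7) = 0.499 / 1.898 = 0.2628.
Substrate removed = Q·(S₀ − S) = 436 m³/d × (2750 − 0.536) g/m³ = 1.2×10^6 g/d = 1199 kg/d.
Biomass produced: P_X = Y_obs·Q·ΔS = 0.2628 × 1199 ≈ 315.1 kg VSS/d.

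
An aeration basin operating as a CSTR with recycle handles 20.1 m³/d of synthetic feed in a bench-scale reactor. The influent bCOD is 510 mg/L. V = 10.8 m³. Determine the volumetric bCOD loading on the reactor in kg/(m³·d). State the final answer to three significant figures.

Volumetric loading L_v = Q·S₀ / V = 20.1 × 510 g/m³ / 10.80 m³ = 949.2 g/(m³·d) = 0.9492 kg bCOD/(m³·d).

L_v ≈ 0.949 kg bCOD/(m³·d)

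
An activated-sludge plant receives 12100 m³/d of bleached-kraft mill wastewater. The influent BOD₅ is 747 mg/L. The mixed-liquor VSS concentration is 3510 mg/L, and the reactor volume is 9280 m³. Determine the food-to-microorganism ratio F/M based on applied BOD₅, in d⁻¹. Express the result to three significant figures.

F/M ≈ 0.277 d⁻¹

F/M = Q·S₀ / (V·X) = 12100 × 747 / (9280 × 3510) = 0.2775 g BOD₅·(g VSS·d)⁻¹.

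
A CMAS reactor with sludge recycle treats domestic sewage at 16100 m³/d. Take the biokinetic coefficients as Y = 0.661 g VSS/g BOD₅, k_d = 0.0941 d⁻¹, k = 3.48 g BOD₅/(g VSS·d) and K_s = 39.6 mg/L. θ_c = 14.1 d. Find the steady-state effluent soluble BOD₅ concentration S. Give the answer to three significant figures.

Effluent substrate depends only on kinetics and SRT: S = K_s(1 + k_d θ_c) / [θ_c(Yk − k_d) − 1] = 39.6 × (1 + 0.0941 × 14.1) / [14.1 × (0.661 × 3.48 − 0.0941) − 1] = 92.14 / 30.11 = 3.060 mg/L.

S ≈ 3.06 mg/L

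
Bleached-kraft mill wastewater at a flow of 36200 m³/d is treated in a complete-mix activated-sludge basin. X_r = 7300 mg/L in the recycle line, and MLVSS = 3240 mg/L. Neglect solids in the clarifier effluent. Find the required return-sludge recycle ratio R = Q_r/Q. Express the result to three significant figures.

R = Q_r/Q = X/(X_r − X) = 3240 / (7300 − 3240) = 0.7980.

R ≈ 0.798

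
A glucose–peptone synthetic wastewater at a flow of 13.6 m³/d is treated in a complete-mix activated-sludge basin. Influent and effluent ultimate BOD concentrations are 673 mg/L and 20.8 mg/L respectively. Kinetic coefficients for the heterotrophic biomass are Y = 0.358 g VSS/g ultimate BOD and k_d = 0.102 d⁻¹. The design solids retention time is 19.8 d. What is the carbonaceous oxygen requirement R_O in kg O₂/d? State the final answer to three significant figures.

R_O ≈ 7.38 kg O₂/d

The observed yield is Y_obs = Y/(1 + k_d·θ_c) = 0.358 / (1 + 0.102 × 19.8) = 0.358 / 3.020 = 0.1186 g VSS per g ultimate BOD removed.
Substrate removed = Q·(S₀ − S) = 13.6 m³/d × (673 − 20.8) g/m³ = 8.87×10^3 g/d = 8.870 kg/d.
Net sludge production P_X = 0.1186 × 8.870 = 1.052 kg VSS/d.
Carbonaceous O₂ demand = substrate oxidised − cell-mass equivalent = 8.870 − 1.42 × 1.052 = 7.377 kg O₂/d.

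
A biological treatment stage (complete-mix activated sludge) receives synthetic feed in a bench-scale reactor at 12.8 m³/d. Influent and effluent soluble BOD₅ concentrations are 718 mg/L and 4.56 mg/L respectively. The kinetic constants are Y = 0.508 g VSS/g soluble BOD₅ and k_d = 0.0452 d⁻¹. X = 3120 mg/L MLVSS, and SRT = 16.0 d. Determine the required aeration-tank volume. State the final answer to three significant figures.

Steady-state biomass mass balance: V·X·(1 + k_d·θ_c) = Y·Q·(S₀ − S)·θ_c, so V = 0.508 × 12.8 × (718 − 4.56) × 16.0 / [3120 × (1 + 0.0452 × 16.0)] = 7.42×10^4 / 5376 = 13.81 m³.

V ≈ 13.8 m³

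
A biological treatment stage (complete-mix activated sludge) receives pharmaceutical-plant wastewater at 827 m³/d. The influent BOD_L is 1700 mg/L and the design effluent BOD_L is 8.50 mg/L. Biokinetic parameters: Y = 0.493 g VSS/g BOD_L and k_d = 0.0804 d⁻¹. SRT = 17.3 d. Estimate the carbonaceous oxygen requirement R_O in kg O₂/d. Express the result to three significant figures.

The observed yield is Y_obs = Y/(1 + k_d·θ_c) = 0.493 / (1 + 0.0804 × 17.3) = 0.493 / 2.391 = 0.2062 g VSS per g BOD_L removed.
ΔS = 1700 − 8.50 = 1692 mg/L, so the substrate removal rate is 827 × 1692/1000 = 1399 kg BOD_L/d.
P_X = Y_obs·Q·(S₀ − S) = 0.2062 × 1399 = 288.4 kg VSS/d.
R_O = Q·ΔS − 1.42 P_X = 1399 − 409.6 = 989.3 kg O₂/d.

R_O ≈ 989 kg O₂/d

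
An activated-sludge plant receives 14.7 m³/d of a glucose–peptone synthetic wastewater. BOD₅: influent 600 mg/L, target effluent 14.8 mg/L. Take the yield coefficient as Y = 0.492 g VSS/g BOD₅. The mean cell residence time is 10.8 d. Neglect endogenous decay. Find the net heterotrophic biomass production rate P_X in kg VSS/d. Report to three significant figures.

Since k_d ≈ 0, Y_obs = Y = 0.492 g VSS/g BOD₅.
ΔS = 600 − 14.8 = 585.2 mg/L, so the substrate removal rate is 14.7 × 585.2/1000 = 8.602 kg BOD₅/d.
P_X = Y_obs · Q(S₀ − S) = 0.4920 × 8.602 = 4.232 kg VSS/d.

P_X ≈ 4.23 kg VSS/d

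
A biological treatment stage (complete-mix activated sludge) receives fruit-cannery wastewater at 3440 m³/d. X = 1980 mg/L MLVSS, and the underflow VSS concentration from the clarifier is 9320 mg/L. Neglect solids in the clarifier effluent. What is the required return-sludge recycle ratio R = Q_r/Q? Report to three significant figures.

R ≈ 0.270

Mass balance around the secondary clarifier (neglecting effluent solids): R = X / (X_r − X) = 1980 / (9320 − 1980) = 0.2698.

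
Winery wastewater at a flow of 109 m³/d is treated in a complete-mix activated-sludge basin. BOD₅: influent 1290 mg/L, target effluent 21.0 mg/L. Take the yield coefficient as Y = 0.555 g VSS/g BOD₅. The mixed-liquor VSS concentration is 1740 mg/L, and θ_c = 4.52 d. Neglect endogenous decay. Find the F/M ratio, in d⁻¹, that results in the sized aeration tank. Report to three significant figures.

F/M ≈ 0.405 d⁻¹

V·X = Y·Q·ΔS·θ_c gives V = 0.555 × 109 × (1290 − 21.0) × 4.52 / 1740 = 199.4 m³.
F/M = applied load / biomass = Q·S₀/(V·X) = 109 × 1290 / (199.4 × 1740) = 0.4052 d⁻¹.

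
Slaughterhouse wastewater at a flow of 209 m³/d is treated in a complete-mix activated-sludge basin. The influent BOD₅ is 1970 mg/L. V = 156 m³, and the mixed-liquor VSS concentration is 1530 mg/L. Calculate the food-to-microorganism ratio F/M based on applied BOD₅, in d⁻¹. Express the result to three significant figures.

F/M = applied load / biomass = Q·S₀/(V·X) = 209 × 1970 / (156.0 × 1530) = 1.725 d⁻¹.

F/M ≈ 1.73 d⁻¹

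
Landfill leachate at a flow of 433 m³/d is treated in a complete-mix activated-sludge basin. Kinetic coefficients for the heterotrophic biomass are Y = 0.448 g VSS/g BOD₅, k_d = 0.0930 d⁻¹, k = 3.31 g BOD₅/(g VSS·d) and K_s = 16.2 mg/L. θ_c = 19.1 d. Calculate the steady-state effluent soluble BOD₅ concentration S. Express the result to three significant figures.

From the Monod/SRT balance for a CMAS, S = K_s·(1+k_d θ_c)/[θ_c·(Y k − k_d) − 1] = 16.2 × (1 + 0.0930 × 19.1) / [19.1 × (0.448 × 3.31 − 0.0930) − 1] = 44.98 / 25.55 = 1.761 mg/L.

S ≈ 1.76 mg/L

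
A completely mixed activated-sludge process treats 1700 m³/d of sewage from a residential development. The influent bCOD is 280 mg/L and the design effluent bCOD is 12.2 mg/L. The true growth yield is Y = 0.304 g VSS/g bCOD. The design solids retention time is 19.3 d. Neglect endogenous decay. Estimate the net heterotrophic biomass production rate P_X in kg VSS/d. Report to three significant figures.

P_X ≈ 138 kg VSS/d

With endogenous decay neglected, the observed yield equals the true yield: Y_obs = Y = 0.304 g VSS/g bCOD.
Q·(S₀ − S) = 1700 × (280 − 12.2) × 10⁻³ = 455.3 kg/d removed.
So the net sludge growth is P_X = 0.3040 × 455.3 = 138.4 kg VSS/d.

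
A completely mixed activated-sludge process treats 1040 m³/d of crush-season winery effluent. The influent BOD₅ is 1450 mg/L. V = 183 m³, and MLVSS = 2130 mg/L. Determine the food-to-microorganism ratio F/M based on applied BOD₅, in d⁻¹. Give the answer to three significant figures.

F/M ≈ 3.87 d⁻¹

F/M = Q·S₀ / (V·X) = 1040 × 1450 / (183.0 × 2130) = 3.869 g BOD₅·(g VSS·d)⁻¹.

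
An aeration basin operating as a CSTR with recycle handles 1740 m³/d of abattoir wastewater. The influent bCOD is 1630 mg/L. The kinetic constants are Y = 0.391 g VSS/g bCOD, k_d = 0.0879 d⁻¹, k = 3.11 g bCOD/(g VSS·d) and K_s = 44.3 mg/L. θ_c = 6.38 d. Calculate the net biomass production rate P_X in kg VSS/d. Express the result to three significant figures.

P_X ≈ 706 kg VSS/d

Effluent substrate depends only on kinetics and SRT: S = K_s(1 + k_d θ_c) / [θ_c(Yk − k_d) − 1] = 44.3 × (1 + 0.0879 × 6.38) / [6.38 × (0.391 × 3.11 − 0.0879) − 1] = 69.14 / 6.197 = 11.16 mg/L.
The observed yield is Y_obs = Y/(1 + k_d·θ_c) = 0.391 / (1 + 0.0879 × 6.38) = 0.391 / 1.561 = 0.2505 g VSS per g bCOD removed.
ΔS = 1630 − 11.2 = 1619 mg/L, so the substrate removal rate is 1740 × 1619/1000 = 2817 kg bCOD/d.
Net biomass production P_X = Y_obs × Q·(S₀ − S) = 0.2505 × 2817 = 705.6 kg VSS/d.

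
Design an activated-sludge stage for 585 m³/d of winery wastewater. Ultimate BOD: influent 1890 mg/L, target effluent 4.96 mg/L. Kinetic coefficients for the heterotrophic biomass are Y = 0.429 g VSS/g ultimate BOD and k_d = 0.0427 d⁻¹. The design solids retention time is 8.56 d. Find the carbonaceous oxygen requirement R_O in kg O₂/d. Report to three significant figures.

Observed yield with endogenous decay: Y_obs = Y / (1 + k_d·θ_c) = 0.429 / (1 + 0.0427 × 8.56) = 0.429 / 1.366 = 0.3142 g VSS/g ultimate BOD.
Mass of ultimate BOD removed per day: Q(S₀ − S) = 585 × 1885 g/m³ = 1103 kg/d.
Net sludge production P_X = 0.3142 × 1103 = 346.4 kg VSS/d.
R_O = Q·(S₀ − S) − 1.42·P_X = 1103 − 1.42 × 346.4 = 610.8 kg O₂/d.

R_O ≈ 611 kg O₂/d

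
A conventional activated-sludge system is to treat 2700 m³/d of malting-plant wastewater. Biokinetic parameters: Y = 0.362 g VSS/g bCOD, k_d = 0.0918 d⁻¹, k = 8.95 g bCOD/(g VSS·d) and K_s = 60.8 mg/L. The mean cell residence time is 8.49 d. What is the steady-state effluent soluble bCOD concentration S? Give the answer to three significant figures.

S ≈ 4.21 mg/L

For a completely mixed reactor with recycle the Lawrence–McCarty relation gives S = K_s·(1 + k_d·θ_c) / [θ_c·(Y·k − k_d) − 1] = 60.8 × (1 + 0.0918 × 8.49) / [8.49 × (0.362 × 8.95 − 0.0918) − 1] = 108.2 / 25.73 = 4.205 mg/L.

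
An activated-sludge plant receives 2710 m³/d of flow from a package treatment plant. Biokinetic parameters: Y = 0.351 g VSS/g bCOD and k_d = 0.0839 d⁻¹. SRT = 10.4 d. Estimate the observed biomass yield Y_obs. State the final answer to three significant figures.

The observed yield is Y_obs = Y/(1 + k_d·θ_c) = 0.351 / (1 + 0.0839 × 10.4) = 0.351 / 1.873 = 0.1874 g VSS per g bCOD removed.

Y_obs ≈ 0.187 g VSS/g bCOD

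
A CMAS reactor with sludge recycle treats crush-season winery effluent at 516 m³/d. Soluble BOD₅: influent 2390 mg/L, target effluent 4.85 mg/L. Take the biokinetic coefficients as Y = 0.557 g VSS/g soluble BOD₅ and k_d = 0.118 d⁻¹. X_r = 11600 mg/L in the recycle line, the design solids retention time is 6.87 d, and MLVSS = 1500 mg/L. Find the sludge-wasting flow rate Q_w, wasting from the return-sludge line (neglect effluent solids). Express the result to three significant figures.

Q_w ≈ 32.6 m³/d

From the SRT design equation V = Y Q (S₀−S) θ_c / [X (1 + k_d θ_c)] = 0.557 × 516 × (2390 − 4.85) × 6.87 / [1500 × (1 + 0.118 × 6.87)] = 4.71×10^6 / 2716 = 1734 m³.
Wasting from the return line (neglecting effluent solids): Q_w = V·X / (θ_c·X_r) = 1734 × 1500 / (6.87 × 11600) = 32.64 m³/d.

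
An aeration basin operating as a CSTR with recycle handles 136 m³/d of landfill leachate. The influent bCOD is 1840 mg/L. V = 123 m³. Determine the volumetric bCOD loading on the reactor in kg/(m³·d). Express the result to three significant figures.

L_v ≈ 2.03 kg bCOD/(m³·d)

L_v = Q S₀ / V = 136 × 1840 × 10⁻³ / 123.0 = 2.034 kg/(m³·d).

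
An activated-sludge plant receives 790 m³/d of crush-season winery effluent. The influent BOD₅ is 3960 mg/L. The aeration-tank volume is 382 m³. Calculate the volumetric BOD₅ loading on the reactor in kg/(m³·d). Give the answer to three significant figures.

Volumetric loading L_v = Q·S₀ / V = 790 × 3960 g/m³ / 382.0 m³ = 8190 g/(m³·d) = 8.190 kg BOD₅/(m³·d).

L_v ≈ 8.19 kg BOD₅/(m³·d)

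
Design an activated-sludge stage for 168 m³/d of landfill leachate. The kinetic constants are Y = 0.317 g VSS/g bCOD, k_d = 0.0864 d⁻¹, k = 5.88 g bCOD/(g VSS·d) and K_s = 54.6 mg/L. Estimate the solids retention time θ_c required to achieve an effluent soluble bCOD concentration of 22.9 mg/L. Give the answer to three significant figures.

θ_c ≈ 2.15 d

From 1/θ_c = Y·k·S/(K_s + S) − k_d: Y·k·S/(K_s+S) = 0.317 × 5.88 × 22.9 / (54.6 + 22.9) = 0.5508 d⁻¹.
θ_c = 1/(μ − k_d) = 1/(0.5508 − 0.0864) = 1/0.4644 = 2.153 d.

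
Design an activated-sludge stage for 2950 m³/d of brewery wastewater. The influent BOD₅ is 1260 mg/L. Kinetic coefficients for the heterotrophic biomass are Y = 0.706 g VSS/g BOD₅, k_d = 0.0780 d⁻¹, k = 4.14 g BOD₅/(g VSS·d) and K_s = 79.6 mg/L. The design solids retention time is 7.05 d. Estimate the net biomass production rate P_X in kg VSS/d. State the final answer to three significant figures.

P_X ≈ 1680 kg VSS/d

For a completely mixed reactor with recycle the Lawrence–McCarty relation gives S = K_s·(1 + k_d·θ_c) / [θ_c·(Y·k − k_d) − 1] = 79.6 × (1 + 0.0780 × 7.05) / [7.05 × (0.706 × 4.14 − 0.0780) − 1] = 123.4 / 19.06 = 6.474 mg/L.
Y_obs = Y / (1 + k_d θ_c) = 0.706 / (1 + 0.0780 × 7.05) = 0.706 / 1.550 = 0.4555.
Substrate removed = Q·(S₀ − S) = 2950 m³/d × (1260 − 6.47) g/m³ = 3.7×10^6 g/d = 3698 kg/d.
So the net sludge growth is P_X = 0.4555 × 3698 = 1684 kg VSS/d.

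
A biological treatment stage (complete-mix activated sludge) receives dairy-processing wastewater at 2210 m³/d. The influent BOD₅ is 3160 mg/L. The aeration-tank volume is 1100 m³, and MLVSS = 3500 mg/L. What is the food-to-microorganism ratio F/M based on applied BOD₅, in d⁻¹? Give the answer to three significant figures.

F/M ≈ 1.81 d⁻¹

F/M = Q·S₀ / (V·X) = 2210 × 3160 / (1100 × 3500) = 1.814 g BOD₅·(g VSS·d)⁻¹.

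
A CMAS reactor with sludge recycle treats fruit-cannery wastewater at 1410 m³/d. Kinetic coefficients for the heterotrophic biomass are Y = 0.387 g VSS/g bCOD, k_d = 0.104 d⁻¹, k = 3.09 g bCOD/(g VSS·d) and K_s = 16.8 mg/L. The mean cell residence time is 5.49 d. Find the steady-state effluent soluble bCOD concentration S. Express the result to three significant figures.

S ≈ 5.28 mg/L

For a completely mixed reactor with recycle the Lawrence–McCarty relation gives S = K_s·(1 + k_d·θ_c) / [θ_c·(Y·k − k_d) − 1] = 16.8 × (1 + 0.104 × 5.49) / [5.49 × (0.387 × 3.09 − 0.104) − 1] = 26.39 / 4.994 = 5.285 mg/L.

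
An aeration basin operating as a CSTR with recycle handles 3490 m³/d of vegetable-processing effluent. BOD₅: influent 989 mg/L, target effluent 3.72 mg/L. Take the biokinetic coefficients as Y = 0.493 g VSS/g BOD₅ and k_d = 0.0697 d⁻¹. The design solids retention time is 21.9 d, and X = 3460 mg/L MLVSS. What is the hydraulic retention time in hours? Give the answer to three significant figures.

Rearranging the biomass balance for a CMAS with decay, V = Y·Q·ΔS·θ_c / [X·(1+k_d θ_c)] = 0.493 × 3490 × (989 − 3.72) × 21.9 / [3460 × (1 + 0.0697 × 21.9)] = 3.71×10^7 / 8741 = 4247 m³.
Hydraulic retention time τ = V/Q = 4247 / 3490 = 1.217 d = 29.21 h.

τ ≈ 29.2 h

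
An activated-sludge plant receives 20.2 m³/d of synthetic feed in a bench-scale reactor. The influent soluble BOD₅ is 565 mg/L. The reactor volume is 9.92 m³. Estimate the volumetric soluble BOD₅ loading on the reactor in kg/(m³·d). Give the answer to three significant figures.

L_v ≈ 1.15 kg soluble BOD₅/(m³·d)

Applied soluble BOD₅ load per unit volume = Q·S₀/V = (20.2 × 565/1000)/9.920 = 1.151 kg soluble BOD₅·m⁻³·d⁻¹.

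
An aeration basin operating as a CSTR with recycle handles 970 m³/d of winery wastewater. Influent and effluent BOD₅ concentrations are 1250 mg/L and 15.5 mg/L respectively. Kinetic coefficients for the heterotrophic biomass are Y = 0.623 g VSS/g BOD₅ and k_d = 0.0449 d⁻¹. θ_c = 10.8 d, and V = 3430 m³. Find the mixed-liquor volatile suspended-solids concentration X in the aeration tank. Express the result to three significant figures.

Solving the biomass balance for X: X = Y Q (S₀−S) θ_c / [V (1+k_d θ_c)] = 0.623 × 970 × (1250 − 15.5) × 10.8 / [3430 × (1 + 0.0449 × 10.8)] = 1582 mg/L.

X ≈ 1580 mg/L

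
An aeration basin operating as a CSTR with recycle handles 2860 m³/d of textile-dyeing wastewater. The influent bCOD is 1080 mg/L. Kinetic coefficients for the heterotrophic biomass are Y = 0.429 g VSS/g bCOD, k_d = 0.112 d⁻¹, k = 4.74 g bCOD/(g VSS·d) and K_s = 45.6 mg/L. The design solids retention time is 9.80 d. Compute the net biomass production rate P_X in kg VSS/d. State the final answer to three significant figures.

P_X ≈ 629 kg VSS/d

Effluent substrate depends only on kinetics and SRT: S = K_s(1 + k_d θ_c) / [θ_c(Yk − k_d) − 1] = 45.6 × (1 + 0.112 × 9.80) / [9.80 × (0.429 × 4.74 − 0.112) − 1] = 95.65 / 17.83 = 5.364 mg/L.
The observed yield is Y_obs = Y/(1 + k_d·θ_c) = 0.429 / (1 + 0.112 × 9.80) = 0.429 / 2.098 = 0.2045 g VSS per g bCOD removed.
Mass of bCOD removed per day: Q(S₀ − S) = 2860 × 1075 g/m³ = 3073 kg/d.
P_X = Y_obs · Q(S₀ − S) = 0.2045 × 3073 = 628.6 kg VSS/d.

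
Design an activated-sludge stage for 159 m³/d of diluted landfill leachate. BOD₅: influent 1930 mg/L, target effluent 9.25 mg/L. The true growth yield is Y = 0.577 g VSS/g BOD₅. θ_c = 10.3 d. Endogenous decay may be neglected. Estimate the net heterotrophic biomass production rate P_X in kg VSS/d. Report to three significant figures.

No decay correction is needed, so Y_obs = Y = 0.577.
ΔS = 1930 − 9.25 = 1921 mg/L, so the substrate removal rate is 159 × 1921/1000 = 305.4 kg BOD₅/d.
Net biomass production P_X = Y_obs × Q·(S₀ − S) = 0.5770 × 305.4 = 176.2 kg VSS/d.

P_X ≈ 176 kg VSS/d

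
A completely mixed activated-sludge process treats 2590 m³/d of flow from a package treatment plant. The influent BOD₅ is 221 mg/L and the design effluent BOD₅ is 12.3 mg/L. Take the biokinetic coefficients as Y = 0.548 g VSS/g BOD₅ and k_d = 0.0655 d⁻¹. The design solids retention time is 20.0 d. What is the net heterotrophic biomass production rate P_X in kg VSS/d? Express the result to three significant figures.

Correct the yield for decay: Y_obs = Y/(1 + k_d θ_c) = 0.548 / (1 + 0.0655 × 20.0) = 0.548 / 2.310 = 0.2372.
Substrate removed = Q·(S₀ − S) = 2590 m³/d × (221 − 12.3) g/m³ = 5.41×10^5 g/d = 540.5 kg/d.
So the net sludge growth is P_X = 0.2372 × 540.5 = 128.2 kg VSS/d.

P_X ≈ 128 kg VSS/d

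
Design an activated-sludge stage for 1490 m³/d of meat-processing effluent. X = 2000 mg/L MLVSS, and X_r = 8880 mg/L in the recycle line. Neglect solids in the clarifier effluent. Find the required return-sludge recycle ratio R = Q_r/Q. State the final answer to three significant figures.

R ≈ 0.291

R = Q_r/Q = X/(X_r − X) = 2000 / (8880 − 2000) = 0.2907.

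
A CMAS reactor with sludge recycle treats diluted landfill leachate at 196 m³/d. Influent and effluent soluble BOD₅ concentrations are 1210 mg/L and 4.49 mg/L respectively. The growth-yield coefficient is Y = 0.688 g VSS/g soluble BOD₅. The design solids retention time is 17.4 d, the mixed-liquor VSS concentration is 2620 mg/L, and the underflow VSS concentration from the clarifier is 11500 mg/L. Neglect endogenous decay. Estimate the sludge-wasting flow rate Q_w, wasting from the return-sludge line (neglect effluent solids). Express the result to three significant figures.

Q_w ≈ 14.1 m³/d

Biomass mass balance (decay neglected): V·X = Y·Q·(S₀ − S)·θ_c, so V = 0.688 × 196 × (1210 − 4.49) × 17.4 / 2620 = 1080 m³.
Wasting from the return line (neglecting effluent solids): Q_w = V·X / (θ_c·X_r) = 1080 × 2620 / (17.4 × 11500) = 14.14 m³/d.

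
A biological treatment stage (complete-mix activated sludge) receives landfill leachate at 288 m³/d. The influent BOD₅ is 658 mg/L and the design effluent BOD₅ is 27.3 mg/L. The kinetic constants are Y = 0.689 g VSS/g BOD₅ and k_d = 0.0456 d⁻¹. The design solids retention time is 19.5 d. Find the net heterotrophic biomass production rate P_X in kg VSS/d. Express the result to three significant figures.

P_X ≈ 66.2 kg VSS/d

The observed yield is Y_obs = Y/(1 + k_d·θ_c) = 0.689 / (1 + 0.0456 × 19.5) = 0.689 / 1.889 = 0.3647 g VSS per g BOD₅ removed.
Q·(S₀ − S) = 288 × (658 − 27.3) × 10⁻³ = 181.6 kg/d removed.
Net biomass production P_X = Y_obs × Q·(S₀ − S) = 0.3647 × 181.6 = 66.25 kg VSS/d.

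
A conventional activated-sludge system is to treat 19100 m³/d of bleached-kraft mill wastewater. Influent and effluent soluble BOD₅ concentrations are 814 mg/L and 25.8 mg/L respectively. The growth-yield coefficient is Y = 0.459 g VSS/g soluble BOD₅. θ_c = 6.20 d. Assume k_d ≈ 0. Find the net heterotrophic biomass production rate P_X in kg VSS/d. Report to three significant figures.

No decay correction is needed, so Y_obs = Y = 0.459.
ΔS = 814 − 25.8 = 788.2 mg/L, so the substrate removal rate is 19100 × 788.2/1000 = 15055 kg soluble BOD₅/d.
Net biomass production P_X = Y_obs × Q·(S₀ − S) = 0.4590 × 15055 = 6910 kg VSS/d.

P_X ≈ 6910 kg VSS/d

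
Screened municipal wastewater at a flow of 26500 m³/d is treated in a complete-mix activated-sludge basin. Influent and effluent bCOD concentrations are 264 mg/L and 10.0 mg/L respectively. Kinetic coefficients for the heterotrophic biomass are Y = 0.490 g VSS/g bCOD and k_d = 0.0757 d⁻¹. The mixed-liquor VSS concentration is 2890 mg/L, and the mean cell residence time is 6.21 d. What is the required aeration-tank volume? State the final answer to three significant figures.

V ≈ 4820 m³

Rearranging the biomass balance for a CMAS with decay, V = Y·Q·ΔS·θ_c / [X·(1+k_d θ_c)] = 0.490 × 26500 × (264 − 10.0) × 6.21 / [2890 × (1 + 0.0757 × 6.21)] = 2.05×10^7 / 4249 = 4821 m³.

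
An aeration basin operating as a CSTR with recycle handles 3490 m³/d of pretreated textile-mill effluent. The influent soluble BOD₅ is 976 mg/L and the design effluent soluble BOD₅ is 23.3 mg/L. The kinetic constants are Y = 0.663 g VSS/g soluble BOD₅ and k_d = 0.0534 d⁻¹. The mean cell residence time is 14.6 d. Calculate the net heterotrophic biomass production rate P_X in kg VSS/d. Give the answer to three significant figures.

Y_obs = Y / (1 + k_d θ_c) = 0.663 / (1 + 0.0534 × 14.6) = 0.663 / 1.780 = 0.3725.
Substrate removed = Q·(S₀ − S) = 3490 m³/d × (976 − 23.3) g/m³ = 3.32×10^6 g/d = 3325 kg/d.
Biomass produced: P_X = Y_obs·Q·ΔS = 0.3725 × 3325 ≈ 1239 kg VSS/d.

P_X ≈ 1240 kg VSS/d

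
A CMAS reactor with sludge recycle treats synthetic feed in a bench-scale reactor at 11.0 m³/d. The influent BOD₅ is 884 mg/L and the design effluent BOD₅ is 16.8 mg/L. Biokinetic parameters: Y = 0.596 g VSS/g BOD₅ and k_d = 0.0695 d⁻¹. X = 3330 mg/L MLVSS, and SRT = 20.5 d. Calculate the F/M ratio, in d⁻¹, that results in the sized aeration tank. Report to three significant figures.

Steady-state biomass mass balance: V·X·(1 + k_d·θ_c) = Y·Q·(S₀ − S)·θ_c, so V = 0.596 × 11.0 × (884 − 16.8) × 20.5 / [3330 × (1 + 0.0695 × 20.5)] = 1.17×10^5 / 8074 = 14.43 m³.
F/M = Q·S₀ / (V·X) = 11.0 × 884 / (14.43 × 3330) = 0.2023 g BOD₅·(g VSS·d)⁻¹.

F/M ≈ 0.202 d⁻¹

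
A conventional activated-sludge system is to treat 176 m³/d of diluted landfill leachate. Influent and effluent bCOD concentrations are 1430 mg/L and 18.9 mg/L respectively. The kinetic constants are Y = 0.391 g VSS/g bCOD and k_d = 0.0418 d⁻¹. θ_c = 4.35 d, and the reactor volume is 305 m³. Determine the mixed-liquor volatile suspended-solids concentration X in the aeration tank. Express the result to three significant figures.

X = Y·Q·ΔS·θ_c / [V·(1 + k_d θ_c)] = 0.391 × 176 × (1430 − 18.9) × 4.35 / [305 × (1 + 0.0418 × 4.35)] = 1172 mg/L.

X ≈ 1170 mg/L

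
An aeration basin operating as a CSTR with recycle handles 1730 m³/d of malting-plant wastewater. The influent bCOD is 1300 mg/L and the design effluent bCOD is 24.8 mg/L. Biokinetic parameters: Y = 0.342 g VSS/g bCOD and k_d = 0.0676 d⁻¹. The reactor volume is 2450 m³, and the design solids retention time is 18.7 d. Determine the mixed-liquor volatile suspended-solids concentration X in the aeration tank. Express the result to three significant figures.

X ≈ 2540 mg/L

Solving the biomass balance for X: X = Y Q (S₀−S) θ_c / [V (1+k_d θ_c)] = 0.342 × 1730 × (1300 − 24.8) × 18.7 / [2450 × (1 + 0.0676 × 18.7)] = 2543 mg/L.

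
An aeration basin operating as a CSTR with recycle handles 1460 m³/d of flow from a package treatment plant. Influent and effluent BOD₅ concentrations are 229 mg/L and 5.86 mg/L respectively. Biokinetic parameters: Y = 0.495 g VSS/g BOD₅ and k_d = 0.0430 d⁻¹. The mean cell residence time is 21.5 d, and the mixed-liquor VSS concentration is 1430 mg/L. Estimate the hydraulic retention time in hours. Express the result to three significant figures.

Rearranging the biomass balance for a CMAS with decay, V = Y·Q·ΔS·θ_c / [X·(1+k_d θ_c)] = 0.495 × 1460 × (229 − 5.86) × 21.5 / [1430 × (1 + 0.0430 × 21.5)] = 3.47×10^6 / 2752 = 1260 m³.
Hydraulic retention time τ = V/Q = 1260 / 1460 = 0.8629 d = 20.71 h.

τ ≈ 20.7 h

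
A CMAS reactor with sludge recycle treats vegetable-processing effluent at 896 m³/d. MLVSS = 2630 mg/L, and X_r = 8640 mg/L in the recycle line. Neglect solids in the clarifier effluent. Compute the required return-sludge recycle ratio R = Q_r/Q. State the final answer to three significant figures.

R ≈ 0.438

Mass balance around the secondary clarifier (neglecting effluent solids): R = X / (X_r − X) = 2630 / (8640 − 2630) = 0.4376.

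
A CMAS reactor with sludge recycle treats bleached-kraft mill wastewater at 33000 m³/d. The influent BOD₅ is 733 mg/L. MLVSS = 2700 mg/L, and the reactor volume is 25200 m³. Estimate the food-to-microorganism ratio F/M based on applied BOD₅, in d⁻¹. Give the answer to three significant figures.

F/M ≈ 0.356 d⁻¹

Food-to-microorganism ratio F/M = Q S₀ / (V X) = 33000 × 733 / (25200 × 2700) = 0.3555 d⁻¹.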